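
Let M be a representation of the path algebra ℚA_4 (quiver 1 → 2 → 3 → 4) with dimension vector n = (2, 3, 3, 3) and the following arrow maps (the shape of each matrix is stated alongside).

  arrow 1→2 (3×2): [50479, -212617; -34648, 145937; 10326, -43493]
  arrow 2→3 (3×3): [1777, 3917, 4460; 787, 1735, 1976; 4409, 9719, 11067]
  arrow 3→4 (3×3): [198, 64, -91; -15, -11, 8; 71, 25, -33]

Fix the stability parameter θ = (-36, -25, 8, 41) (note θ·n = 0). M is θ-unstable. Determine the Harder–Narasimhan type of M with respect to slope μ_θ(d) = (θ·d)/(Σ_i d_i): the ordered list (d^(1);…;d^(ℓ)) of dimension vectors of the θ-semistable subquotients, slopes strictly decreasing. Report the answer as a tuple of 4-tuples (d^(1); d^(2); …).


Barcode: M ≅ I[1,4]^2, I[2,3], I[4,4]. HN layers by μ_θ (4 steps, strictly decreasing):
  μ^(1)=41; μ^(2)=8; μ^(3)=-25; μ^(4)=-36

((0, 0, 0, 3); (0, 0, 3, 0); (0, 3, 0, 0); (2, 0, 0, 0))


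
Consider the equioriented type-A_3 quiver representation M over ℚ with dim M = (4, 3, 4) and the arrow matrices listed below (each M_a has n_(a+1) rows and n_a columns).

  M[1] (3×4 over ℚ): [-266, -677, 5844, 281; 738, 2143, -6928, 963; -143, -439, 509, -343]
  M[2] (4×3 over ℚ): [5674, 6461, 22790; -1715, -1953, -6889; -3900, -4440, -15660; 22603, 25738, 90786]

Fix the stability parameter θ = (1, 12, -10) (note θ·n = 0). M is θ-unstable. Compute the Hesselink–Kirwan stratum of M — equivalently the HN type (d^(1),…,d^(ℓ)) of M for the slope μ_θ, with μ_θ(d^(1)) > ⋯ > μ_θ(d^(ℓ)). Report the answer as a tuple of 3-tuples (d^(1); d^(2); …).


Via rank(M_{q-1}∘⋯∘M_p): M ≅ I[1,1], I[1,3]^3, I[3,3].
μ_θ-semistable layers: μ^(1)=1; μ^(2)=-10

((4, 3, 3); (0, 0, 1))


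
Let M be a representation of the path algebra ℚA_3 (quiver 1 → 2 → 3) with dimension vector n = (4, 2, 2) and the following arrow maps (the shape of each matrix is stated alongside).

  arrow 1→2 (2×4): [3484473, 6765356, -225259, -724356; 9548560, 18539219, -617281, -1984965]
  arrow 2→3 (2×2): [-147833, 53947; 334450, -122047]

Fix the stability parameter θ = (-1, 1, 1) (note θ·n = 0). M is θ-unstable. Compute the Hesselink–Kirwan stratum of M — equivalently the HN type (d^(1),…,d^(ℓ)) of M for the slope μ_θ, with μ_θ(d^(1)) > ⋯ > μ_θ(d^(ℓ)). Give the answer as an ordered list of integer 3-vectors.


Via rank(M_{q-1}∘⋯∘M_p): M ≅ I[1,1]^2, I[1,3]^2.
μ_θ-semistable layers: μ^(1)=1; μ^(2)=-1

((0, 2, 2); (4, 0, 0))


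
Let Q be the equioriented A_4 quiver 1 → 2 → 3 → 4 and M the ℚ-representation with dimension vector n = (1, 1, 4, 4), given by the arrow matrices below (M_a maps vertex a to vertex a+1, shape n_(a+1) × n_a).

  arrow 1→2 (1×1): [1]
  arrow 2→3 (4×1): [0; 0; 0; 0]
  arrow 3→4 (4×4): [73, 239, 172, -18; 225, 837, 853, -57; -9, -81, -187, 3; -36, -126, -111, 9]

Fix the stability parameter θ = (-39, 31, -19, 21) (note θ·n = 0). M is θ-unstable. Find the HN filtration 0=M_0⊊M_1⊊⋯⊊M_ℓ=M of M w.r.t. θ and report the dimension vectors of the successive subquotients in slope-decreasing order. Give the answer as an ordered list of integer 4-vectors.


Via rank(M_{q-1}∘⋯∘M_p): M ≅ I[1,2], I[3,3]^2, I[3,4]^2, I[4,4]^2.
μ_θ-semistable layers: μ^(1)=31; μ^(2)=21; μ^(3)=-19; μ^(4)=-39

((0, 1, 0, 0); (0, 0, 0, 4); (0, 0, 4, 0); (1, 0, 0, 0))


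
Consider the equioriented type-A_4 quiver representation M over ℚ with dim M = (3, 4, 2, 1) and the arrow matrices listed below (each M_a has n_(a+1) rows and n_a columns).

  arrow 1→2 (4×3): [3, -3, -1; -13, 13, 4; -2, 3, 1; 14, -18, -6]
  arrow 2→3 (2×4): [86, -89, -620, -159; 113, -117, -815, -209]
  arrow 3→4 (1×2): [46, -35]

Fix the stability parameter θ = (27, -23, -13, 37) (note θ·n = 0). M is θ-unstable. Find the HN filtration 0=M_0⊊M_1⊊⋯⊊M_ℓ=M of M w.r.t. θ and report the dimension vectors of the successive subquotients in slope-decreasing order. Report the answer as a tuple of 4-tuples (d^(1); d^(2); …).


Via rank(M_{q-1}∘⋯∘M_p): M ≅ I[1,2], I[1,3], I[1,4], I[2,2].
μ_θ-semistable layers: μ^(1)=37; μ^(2)=2; μ^(3)=-3; μ^(4)=-23

((0, 0, 0, 1); (1, 1, 0, 0); (2, 2, 2, 0); (0, 1, 0, 0))


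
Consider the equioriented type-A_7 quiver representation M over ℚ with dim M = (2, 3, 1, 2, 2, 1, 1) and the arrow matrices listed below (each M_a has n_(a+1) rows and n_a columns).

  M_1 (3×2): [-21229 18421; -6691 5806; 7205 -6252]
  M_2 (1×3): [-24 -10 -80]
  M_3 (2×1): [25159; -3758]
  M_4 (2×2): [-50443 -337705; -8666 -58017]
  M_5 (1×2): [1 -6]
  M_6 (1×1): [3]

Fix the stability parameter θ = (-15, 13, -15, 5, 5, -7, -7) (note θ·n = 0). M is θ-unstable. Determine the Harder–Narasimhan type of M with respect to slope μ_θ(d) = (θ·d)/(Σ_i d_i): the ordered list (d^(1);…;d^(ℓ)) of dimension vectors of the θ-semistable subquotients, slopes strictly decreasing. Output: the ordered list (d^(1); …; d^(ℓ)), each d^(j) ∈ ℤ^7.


Interval decomposition of M: I[1,2], I[1,7], I[2,2], I[4,5].
HN type (ℓ=4): μ^(1)=13; μ^(2)=5; μ^(3)=-1; μ^(4)=-15

((0, 2, 0, 0, 0, 0, 0); (0, 0, 0, 1, 1, 0, 0); (0, 1, 1, 1, 1, 1, 1); (2, 0, 0, 0, 0, 0, 0))


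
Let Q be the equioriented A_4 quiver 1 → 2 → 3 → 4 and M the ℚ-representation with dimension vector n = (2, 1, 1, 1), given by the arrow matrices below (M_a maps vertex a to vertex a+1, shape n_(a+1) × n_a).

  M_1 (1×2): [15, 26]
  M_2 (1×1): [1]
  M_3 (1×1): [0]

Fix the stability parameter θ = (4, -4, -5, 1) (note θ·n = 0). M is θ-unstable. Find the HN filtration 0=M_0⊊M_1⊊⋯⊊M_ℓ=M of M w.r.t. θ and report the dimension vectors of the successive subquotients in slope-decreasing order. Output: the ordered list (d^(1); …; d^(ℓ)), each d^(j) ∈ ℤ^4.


Interval decomposition of M: I[1,1], I[1,3], I[4,4].
HN type (ℓ=3): μ^(1)=4; μ^(2)=1; μ^(3)=-5/3

((1, 0, 0, 0); (0, 0, 0, 1); (1, 1, 1, 0))


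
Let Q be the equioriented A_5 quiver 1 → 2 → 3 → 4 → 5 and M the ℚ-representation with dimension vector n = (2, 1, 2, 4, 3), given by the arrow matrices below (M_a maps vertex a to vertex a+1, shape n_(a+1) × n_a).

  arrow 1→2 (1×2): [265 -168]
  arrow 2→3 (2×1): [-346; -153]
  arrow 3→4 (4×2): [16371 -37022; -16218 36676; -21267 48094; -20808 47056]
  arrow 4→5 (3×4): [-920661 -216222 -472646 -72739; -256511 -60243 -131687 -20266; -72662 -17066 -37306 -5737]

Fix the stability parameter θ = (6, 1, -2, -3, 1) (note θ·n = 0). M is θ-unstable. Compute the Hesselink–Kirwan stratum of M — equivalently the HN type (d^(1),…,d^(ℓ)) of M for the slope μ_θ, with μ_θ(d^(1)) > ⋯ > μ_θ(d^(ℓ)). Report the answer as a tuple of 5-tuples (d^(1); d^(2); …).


Barcode: M ≅ I[1,1], I[1,3], I[3,5], I[4,4], I[4,5]^2. HN layers by μ_θ (5 steps, strictly decreasing):
  μ^(1)=6; μ^(2)=5/3; μ^(3)=1; μ^(4)=-5/2; μ^(5)=-3

((1, 0, 0, 0, 0); (1, 1, 1, 0, 0); (0, 0, 0, 0, 3); (0, 0, 1, 1, 0); (0, 0, 0, 3, 0))


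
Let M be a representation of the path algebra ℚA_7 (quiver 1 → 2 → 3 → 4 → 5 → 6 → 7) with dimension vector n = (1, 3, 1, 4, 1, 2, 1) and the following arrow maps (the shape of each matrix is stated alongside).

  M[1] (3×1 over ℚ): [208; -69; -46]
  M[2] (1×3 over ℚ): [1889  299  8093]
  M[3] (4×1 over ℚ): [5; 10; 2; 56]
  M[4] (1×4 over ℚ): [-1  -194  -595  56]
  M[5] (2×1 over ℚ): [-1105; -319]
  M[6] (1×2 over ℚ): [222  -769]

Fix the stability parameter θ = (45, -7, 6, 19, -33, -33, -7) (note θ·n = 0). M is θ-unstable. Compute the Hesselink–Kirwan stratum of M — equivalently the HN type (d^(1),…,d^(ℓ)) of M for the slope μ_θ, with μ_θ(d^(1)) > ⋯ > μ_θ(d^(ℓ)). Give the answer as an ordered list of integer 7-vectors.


Interval decomposition of M: I[1,7], I[2,2]^2, I[4,4]^3, I[6,6].
HN type (ℓ=4): μ^(1)=19; μ^(2)=-10/7; μ^(3)=-7; μ^(4)=-33

((0, 0, 0, 3, 0, 0, 0); (1, 1, 1, 1, 1, 1, 1); (0, 2, 0, 0, 0, 0, 0); (0, 0, 0, 0, 0, 1, 0))


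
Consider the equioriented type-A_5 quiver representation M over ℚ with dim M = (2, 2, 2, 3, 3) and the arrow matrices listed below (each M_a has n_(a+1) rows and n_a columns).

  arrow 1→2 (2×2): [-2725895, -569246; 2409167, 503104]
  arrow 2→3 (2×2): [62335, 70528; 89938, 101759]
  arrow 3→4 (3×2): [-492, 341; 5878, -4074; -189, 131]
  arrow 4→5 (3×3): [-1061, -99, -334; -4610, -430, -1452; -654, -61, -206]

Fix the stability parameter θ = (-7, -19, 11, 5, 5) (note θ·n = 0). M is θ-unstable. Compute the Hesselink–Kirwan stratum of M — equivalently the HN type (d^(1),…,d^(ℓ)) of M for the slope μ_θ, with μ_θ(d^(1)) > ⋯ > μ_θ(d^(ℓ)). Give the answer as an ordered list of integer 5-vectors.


Interval decomposition of M: I[1,4], I[1,5], I[4,5], I[5,5].
HN type (ℓ=4): μ^(1)=8; μ^(2)=7; μ^(3)=5; μ^(4)=-13

((0, 0, 1, 1, 0); (0, 0, 1, 1, 1); (0, 0, 0, 1, 2); (2, 2, 0, 0, 0))


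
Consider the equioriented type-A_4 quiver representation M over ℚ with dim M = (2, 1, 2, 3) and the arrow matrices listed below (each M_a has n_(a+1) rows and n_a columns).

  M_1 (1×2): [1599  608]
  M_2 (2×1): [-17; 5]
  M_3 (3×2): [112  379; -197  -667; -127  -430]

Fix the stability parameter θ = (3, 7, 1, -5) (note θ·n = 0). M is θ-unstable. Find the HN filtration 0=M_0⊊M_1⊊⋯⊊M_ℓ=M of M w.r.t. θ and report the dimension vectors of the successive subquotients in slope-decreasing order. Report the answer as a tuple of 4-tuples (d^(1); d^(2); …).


Interval decomposition of M: I[1,1], I[1,4], I[3,4], I[4,4].
HN type (ℓ=4): μ^(1)=3; μ^(2)=3/2; μ^(3)=-2; μ^(4)=-5

((1, 0, 0, 0); (1, 1, 1, 1); (0, 0, 1, 1); (0, 0, 0, 1))


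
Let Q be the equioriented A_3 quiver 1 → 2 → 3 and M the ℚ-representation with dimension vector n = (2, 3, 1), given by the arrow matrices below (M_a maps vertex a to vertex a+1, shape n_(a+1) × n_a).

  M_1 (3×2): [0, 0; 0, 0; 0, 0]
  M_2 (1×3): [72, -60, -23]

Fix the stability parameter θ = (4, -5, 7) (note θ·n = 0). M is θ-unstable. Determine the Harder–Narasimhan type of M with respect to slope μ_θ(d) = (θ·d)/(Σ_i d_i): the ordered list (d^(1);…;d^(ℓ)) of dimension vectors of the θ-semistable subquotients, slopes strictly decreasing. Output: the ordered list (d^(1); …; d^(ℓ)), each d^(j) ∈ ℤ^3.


Via rank(M_{q-1}∘⋯∘M_p): M ≅ I[1,1]^2, I[2,2]^2, I[2,3].
μ_θ-semistable layers: μ^(1)=7; μ^(2)=4; μ^(3)=-5

((0, 0, 1); (2, 0, 0); (0, 3, 0))


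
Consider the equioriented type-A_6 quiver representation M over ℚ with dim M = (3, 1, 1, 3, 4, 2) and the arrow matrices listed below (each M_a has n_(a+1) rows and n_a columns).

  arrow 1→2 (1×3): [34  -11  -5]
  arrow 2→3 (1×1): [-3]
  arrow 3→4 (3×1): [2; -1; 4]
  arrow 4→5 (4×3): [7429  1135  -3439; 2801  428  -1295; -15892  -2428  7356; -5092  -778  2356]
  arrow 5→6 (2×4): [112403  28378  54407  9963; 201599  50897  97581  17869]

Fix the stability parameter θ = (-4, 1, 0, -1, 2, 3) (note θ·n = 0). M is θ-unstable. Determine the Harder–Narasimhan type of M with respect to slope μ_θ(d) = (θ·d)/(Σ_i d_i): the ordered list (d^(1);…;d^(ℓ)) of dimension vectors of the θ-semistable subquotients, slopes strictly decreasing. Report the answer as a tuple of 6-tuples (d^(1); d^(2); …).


Interval decomposition of M: I[1,1]^2, I[1,6], I[4,4], I[4,6], I[5,5]^2.
HN type (ℓ=5): μ^(1)=3; μ^(2)=2; μ^(3)=0; μ^(4)=-1; μ^(5)=-4

((0, 0, 0, 0, 0, 2); (0, 0, 0, 0, 4, 0); (0, 1, 1, 1, 0, 0); (0, 0, 0, 2, 0, 0); (3, 0, 0, 0, 0, 0))


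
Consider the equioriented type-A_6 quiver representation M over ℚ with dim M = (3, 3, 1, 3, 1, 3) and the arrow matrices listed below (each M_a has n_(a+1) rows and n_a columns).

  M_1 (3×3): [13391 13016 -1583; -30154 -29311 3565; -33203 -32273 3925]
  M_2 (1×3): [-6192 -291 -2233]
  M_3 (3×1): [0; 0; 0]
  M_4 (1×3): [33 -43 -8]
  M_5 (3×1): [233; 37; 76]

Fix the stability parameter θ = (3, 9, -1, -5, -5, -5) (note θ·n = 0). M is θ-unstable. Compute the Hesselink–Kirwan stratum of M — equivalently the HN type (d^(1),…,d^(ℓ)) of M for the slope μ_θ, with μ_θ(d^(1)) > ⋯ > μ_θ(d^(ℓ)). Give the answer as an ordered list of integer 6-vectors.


Interval decomposition of M: I[1,2]^2, I[1,3], I[4,4]^2, I[4,6], I[6,6]^2.
HN type (ℓ=4): μ^(1)=9; μ^(2)=4; μ^(3)=3; μ^(4)=-5

((0, 2, 0, 0, 0, 0); (0, 1, 1, 0, 0, 0); (3, 0, 0, 0, 0, 0); (0, 0, 0, 3, 1, 3))


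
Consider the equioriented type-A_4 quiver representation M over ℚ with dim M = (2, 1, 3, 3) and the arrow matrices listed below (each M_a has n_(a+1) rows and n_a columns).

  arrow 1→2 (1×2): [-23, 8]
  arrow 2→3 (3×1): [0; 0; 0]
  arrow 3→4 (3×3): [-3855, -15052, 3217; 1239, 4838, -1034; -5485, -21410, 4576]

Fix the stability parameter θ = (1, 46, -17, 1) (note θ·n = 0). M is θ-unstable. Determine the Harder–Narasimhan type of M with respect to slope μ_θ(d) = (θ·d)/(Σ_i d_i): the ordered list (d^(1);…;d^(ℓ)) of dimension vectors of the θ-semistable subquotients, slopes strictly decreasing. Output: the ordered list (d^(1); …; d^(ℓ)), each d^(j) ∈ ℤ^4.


Barcode: M ≅ I[1,1], I[1,2], I[3,4]^3. HN layers by μ_θ (3 steps, strictly decreasing):
  μ^(1)=46; μ^(2)=1; μ^(3)=-17

((0, 1, 0, 0); (2, 0, 0, 3); (0, 0, 3, 0))


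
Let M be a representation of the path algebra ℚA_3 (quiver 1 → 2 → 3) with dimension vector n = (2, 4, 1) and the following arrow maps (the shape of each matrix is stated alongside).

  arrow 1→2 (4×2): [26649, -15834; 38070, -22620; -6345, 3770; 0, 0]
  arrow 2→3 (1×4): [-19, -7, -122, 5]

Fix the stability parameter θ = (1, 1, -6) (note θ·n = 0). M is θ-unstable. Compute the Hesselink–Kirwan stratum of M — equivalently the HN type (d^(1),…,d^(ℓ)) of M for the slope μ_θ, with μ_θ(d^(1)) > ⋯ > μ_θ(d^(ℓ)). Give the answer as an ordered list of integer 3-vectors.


Barcode: M ≅ I[1,1], I[1,3], I[2,2]^3. HN layers by μ_θ (2 steps, strictly decreasing):
  μ^(1)=1; μ^(2)=-4/3

((1, 3, 0); (1, 1, 1))


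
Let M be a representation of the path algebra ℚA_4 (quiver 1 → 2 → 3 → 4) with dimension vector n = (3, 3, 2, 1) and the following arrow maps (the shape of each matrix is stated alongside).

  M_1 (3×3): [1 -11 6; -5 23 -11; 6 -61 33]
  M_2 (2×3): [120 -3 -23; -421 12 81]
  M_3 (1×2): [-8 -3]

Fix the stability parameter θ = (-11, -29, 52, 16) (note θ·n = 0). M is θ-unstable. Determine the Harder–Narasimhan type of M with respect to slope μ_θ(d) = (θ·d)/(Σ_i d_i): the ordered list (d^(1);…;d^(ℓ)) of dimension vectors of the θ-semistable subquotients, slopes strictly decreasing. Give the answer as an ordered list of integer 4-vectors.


Barcode: M ≅ I[1,2], I[1,3], I[1,4]. HN layers by μ_θ (3 steps, strictly decreasing):
  μ^(1)=52; μ^(2)=34; μ^(3)=-20

((0, 0, 1, 0); (0, 0, 1, 1); (3, 3, 0, 0))


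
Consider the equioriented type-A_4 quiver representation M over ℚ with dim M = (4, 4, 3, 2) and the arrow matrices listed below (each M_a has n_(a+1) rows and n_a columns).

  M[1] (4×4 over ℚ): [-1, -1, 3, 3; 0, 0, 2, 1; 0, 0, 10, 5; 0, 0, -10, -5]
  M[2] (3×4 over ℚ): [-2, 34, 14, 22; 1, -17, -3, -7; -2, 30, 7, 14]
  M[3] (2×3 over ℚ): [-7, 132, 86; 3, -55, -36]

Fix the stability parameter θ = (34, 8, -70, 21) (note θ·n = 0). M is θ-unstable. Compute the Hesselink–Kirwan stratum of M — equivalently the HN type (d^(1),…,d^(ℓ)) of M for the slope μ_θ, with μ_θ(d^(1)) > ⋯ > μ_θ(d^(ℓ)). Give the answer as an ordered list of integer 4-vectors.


Interval decomposition of M: I[1,1]^2, I[1,4]^2, I[2,2], I[2,3].
HN type (ℓ=5): μ^(1)=34; μ^(2)=21; μ^(3)=8; μ^(4)=-28/3; μ^(5)=-31

((2, 0, 0, 0); (0, 0, 0, 2); (0, 1, 0, 0); (2, 2, 2, 0); (0, 1, 1, 0))


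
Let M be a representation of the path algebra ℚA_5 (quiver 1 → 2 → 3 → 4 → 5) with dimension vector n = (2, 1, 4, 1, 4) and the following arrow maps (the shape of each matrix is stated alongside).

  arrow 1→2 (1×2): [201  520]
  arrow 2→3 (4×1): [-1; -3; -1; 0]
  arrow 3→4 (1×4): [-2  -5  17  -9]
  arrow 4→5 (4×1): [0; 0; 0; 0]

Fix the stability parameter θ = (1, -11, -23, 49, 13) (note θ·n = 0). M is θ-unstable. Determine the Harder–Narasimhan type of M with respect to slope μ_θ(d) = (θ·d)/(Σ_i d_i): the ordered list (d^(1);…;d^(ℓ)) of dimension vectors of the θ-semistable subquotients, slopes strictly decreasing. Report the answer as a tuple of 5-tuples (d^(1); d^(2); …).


Via rank(M_{q-1}∘⋯∘M_p): M ≅ I[1,1], I[1,3], I[3,3]^2, I[3,4], I[5,5]^4.
μ_θ-semistable layers: μ^(1)=49; μ^(2)=13; μ^(3)=1; μ^(4)=-11; μ^(5)=-23

((0, 0, 0, 1, 0); (0, 0, 0, 0, 4); (1, 0, 0, 0, 0); (1, 1, 1, 0, 0); (0, 0, 3, 0, 0))


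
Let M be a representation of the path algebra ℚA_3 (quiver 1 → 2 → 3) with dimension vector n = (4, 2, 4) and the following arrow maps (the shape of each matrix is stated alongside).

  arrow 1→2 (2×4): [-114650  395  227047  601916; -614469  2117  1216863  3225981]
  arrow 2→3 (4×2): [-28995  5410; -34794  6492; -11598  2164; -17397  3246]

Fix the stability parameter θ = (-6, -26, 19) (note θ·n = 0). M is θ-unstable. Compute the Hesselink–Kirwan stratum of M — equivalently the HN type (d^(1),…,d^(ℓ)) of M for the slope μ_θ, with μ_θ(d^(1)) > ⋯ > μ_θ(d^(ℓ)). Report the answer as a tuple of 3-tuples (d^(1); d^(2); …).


Interval decomposition of M: I[1,1]^2, I[1,2], I[1,3], I[3,3]^3.
HN type (ℓ=3): μ^(1)=19; μ^(2)=-6; μ^(3)=-16

((0, 0, 4); (2, 0, 0); (2, 2, 0))


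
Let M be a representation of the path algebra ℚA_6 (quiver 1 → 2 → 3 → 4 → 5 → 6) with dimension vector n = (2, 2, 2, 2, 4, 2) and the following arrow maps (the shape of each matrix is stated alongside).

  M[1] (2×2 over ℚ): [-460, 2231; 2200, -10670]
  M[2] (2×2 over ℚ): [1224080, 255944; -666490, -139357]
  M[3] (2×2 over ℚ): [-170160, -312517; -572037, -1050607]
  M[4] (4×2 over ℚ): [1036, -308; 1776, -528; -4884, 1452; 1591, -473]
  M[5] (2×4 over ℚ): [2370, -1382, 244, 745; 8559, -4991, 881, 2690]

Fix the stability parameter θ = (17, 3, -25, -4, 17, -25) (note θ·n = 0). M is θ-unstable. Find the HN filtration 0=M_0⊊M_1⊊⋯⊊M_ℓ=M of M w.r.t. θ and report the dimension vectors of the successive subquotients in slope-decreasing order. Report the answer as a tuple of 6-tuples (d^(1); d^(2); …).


Interval decomposition of M: I[1,1], I[1,2], I[2,6], I[3,4], I[5,5]^2, I[5,6].
HN type (ℓ=5): μ^(1)=17; μ^(2)=10; μ^(3)=-4; μ^(4)=-11; μ^(5)=-25

((1, 0, 0, 0, 2, 0); (1, 1, 0, 0, 0, 0); (0, 0, 0, 2, 2, 2); (0, 1, 1, 0, 0, 0); (0, 0, 1, 0, 0, 0))


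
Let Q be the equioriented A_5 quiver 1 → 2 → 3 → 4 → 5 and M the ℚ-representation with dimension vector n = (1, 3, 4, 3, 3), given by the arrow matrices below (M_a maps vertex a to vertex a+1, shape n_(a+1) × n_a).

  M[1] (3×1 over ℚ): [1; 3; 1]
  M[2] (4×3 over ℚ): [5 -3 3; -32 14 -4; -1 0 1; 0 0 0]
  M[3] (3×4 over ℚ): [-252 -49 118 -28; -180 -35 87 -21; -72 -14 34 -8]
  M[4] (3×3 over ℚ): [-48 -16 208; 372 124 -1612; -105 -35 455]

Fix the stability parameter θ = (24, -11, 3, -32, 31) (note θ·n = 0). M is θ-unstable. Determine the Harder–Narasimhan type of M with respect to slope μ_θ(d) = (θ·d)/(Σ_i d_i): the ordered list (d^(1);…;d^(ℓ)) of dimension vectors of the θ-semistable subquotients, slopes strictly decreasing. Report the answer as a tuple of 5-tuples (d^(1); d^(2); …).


Barcode: M ≅ I[1,4], I[2,3], I[2,5], I[3,4], I[5,5]^2. HN layers by μ_θ (6 steps, strictly decreasing):
  μ^(1)=31; μ^(2)=3; μ^(3)=-4; μ^(4)=-11; μ^(5)=-40/3; μ^(6)=-29/2

((0, 0, 0, 0, 3); (0, 0, 1, 0, 0); (1, 1, 1, 1, 0); (0, 1, 0, 0, 0); (0, 1, 1, 1, 0); (0, 0, 1, 1, 0))


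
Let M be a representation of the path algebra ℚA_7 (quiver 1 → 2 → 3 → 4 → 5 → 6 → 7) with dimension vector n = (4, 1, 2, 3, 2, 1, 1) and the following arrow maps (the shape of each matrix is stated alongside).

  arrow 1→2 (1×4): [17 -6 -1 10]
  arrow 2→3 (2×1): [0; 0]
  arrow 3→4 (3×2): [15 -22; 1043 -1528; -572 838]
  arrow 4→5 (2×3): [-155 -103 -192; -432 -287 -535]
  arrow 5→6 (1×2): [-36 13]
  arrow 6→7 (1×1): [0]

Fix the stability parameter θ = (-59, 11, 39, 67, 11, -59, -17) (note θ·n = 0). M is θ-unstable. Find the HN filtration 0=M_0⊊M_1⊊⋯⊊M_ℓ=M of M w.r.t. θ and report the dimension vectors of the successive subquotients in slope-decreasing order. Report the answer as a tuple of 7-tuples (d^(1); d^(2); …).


Via rank(M_{q-1}∘⋯∘M_p): M ≅ I[1,1]^3, I[1,2], I[3,5], I[3,6], I[4,4], I[7,7].
μ_θ-semistable layers: μ^(1)=67; μ^(2)=39; μ^(3)=29/2; μ^(4)=11; μ^(5)=-17; μ^(6)=-59

((0, 0, 0, 1, 0, 0, 0); (0, 0, 1, 1, 1, 0, 0); (0, 0, 1, 1, 1, 1, 0); (0, 1, 0, 0, 0, 0, 0); (0, 0, 0, 0, 0, 0, 1); (4, 0, 0, 0, 0, 0, 0))


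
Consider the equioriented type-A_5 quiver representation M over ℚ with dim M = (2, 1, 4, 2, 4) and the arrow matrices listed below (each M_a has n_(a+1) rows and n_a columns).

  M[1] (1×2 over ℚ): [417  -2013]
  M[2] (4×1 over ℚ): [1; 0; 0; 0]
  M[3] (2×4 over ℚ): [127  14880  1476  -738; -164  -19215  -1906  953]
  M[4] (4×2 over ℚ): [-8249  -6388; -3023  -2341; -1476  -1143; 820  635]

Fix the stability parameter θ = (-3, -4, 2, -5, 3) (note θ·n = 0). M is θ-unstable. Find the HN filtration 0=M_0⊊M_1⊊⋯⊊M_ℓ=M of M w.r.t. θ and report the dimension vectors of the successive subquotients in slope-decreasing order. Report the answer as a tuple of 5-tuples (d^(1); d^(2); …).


Interval decomposition of M: I[1,1], I[1,5], I[3,3]^2, I[3,5], I[5,5]^2.
HN type (ℓ=5): μ^(1)=3; μ^(2)=2; μ^(3)=-3/2; μ^(4)=-3; μ^(5)=-7/2

((0, 0, 0, 0, 4); (0, 0, 2, 0, 0); (0, 0, 2, 2, 0); (1, 0, 0, 0, 0); (1, 1, 0, 0, 0))


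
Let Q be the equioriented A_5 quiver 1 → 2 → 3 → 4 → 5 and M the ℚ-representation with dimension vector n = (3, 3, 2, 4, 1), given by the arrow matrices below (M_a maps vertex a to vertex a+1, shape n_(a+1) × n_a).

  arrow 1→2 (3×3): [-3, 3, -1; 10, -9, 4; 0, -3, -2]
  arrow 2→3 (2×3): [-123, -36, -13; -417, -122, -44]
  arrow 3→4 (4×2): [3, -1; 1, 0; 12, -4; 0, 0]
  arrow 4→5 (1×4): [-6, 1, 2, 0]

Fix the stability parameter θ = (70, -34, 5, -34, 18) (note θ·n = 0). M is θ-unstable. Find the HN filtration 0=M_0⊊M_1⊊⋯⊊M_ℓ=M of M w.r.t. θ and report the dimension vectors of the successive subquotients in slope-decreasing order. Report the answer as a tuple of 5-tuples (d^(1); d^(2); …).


Barcode: M ≅ I[1,1], I[1,4], I[1,5], I[2,2], I[4,4]^2. HN layers by μ_θ (4 steps, strictly decreasing):
  μ^(1)=70; μ^(2)=18; μ^(3)=7/4; μ^(4)=-34

((1, 0, 0, 0, 0); (0, 0, 0, 0, 1); (2, 2, 2, 2, 0); (0, 1, 0, 2, 0))


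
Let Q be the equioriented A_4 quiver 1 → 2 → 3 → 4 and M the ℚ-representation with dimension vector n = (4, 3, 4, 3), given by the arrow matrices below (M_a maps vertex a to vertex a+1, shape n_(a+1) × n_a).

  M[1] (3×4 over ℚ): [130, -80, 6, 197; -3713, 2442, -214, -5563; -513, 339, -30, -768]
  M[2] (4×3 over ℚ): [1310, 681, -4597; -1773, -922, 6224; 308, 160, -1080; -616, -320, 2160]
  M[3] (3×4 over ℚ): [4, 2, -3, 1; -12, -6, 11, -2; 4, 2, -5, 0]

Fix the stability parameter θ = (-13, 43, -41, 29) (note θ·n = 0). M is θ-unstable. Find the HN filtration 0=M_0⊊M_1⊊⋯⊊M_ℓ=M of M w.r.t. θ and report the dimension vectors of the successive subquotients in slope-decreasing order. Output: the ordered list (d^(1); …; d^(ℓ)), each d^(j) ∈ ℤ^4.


Barcode: M ≅ I[1,1], I[1,2], I[1,3], I[1,4], I[3,3], I[3,4], I[4,4]. HN layers by μ_θ (5 steps, strictly decreasing):
  μ^(1)=43; μ^(2)=29; μ^(3)=1; μ^(4)=-13; μ^(5)=-41

((0, 1, 0, 0); (0, 0, 0, 3); (0, 2, 2, 0); (4, 0, 0, 0); (0, 0, 2, 0))


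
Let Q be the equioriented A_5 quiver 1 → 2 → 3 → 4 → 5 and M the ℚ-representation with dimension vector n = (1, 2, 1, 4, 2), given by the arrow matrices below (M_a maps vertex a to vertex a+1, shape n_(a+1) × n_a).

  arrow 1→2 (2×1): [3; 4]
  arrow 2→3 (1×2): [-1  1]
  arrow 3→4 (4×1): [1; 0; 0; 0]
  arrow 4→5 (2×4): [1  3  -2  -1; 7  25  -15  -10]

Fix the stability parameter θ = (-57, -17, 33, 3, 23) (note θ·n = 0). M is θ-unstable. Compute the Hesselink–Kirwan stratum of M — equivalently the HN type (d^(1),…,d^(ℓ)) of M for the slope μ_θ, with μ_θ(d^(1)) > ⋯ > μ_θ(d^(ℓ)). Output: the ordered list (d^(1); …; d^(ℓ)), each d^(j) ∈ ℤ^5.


Via rank(M_{q-1}∘⋯∘M_p): M ≅ I[1,5], I[2,2], I[4,4]^2, I[4,5].
μ_θ-semistable layers: μ^(1)=23; μ^(2)=18; μ^(3)=3; μ^(4)=-17; μ^(5)=-57

((0, 0, 0, 0, 2); (0, 0, 1, 1, 0); (0, 0, 0, 3, 0); (0, 2, 0, 0, 0); (1, 0, 0, 0, 0))


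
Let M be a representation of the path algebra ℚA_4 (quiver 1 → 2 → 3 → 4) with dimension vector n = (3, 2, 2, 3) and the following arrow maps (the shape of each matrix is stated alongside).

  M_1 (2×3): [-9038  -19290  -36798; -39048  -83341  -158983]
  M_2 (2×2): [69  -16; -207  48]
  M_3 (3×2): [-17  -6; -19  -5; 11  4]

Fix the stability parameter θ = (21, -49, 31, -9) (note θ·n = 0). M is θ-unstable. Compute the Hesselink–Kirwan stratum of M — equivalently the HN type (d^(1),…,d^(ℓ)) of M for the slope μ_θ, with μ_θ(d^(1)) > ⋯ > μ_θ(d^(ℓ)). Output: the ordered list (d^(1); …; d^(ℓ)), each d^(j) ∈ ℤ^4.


Interval decomposition of M: I[1,1], I[1,2], I[1,4], I[3,4], I[4,4].
HN type (ℓ=4): μ^(1)=21; μ^(2)=11; μ^(3)=-9; μ^(4)=-14

((1, 0, 0, 0); (0, 0, 2, 2); (0, 0, 0, 1); (2, 2, 0, 0))


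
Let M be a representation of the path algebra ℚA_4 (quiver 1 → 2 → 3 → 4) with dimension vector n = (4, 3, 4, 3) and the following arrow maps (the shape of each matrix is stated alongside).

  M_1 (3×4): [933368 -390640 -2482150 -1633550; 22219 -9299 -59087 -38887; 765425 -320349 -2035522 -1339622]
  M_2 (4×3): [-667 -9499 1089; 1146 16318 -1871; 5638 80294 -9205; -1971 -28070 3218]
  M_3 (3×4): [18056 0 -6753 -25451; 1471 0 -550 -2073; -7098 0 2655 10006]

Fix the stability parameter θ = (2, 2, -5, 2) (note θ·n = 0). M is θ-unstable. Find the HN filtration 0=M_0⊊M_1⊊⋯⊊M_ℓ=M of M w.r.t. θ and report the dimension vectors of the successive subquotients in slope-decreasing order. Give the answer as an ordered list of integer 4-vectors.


Barcode: M ≅ I[1,1]^2, I[1,4]^2, I[2,4], I[3,3]. HN layers by μ_θ (4 steps, strictly decreasing):
  μ^(1)=2; μ^(2)=-1/3; μ^(3)=-3/2; μ^(4)=-5

((2, 0, 0, 3); (2, 2, 2, 0); (0, 1, 1, 0); (0, 0, 1, 0))


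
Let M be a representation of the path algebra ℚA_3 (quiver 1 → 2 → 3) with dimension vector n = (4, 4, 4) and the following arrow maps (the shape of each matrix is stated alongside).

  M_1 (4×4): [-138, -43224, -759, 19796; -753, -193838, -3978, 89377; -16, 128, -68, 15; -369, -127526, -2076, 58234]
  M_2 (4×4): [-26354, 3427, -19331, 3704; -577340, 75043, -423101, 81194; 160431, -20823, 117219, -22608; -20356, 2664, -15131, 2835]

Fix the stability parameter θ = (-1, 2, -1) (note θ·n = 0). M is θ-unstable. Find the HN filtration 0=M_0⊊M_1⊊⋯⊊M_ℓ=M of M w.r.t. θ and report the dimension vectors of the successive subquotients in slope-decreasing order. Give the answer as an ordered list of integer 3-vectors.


Interval decomposition of M: I[1,1], I[1,3]^3, I[2,2], I[3,3].
HN type (ℓ=3): μ^(1)=2; μ^(2)=1/2; μ^(3)=-1

((0, 1, 0); (0, 3, 3); (4, 0, 1))


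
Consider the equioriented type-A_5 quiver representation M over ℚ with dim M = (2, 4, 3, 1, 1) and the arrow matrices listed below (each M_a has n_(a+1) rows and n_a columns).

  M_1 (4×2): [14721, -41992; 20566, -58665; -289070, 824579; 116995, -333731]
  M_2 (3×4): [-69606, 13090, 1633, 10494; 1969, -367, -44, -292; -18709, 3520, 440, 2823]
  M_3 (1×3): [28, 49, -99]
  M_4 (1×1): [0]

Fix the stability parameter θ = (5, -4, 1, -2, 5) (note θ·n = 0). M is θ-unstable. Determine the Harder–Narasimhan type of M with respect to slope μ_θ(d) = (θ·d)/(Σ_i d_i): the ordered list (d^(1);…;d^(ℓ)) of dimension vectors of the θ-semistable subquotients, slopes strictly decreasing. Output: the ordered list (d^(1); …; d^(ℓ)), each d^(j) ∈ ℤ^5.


Interval decomposition of M: I[1,3], I[1,4], I[2,2], I[2,3], I[5,5].
HN type (ℓ=5): μ^(1)=5; μ^(2)=1; μ^(3)=1/2; μ^(4)=0; μ^(5)=-4

((0, 0, 0, 0, 1); (0, 0, 2, 0, 0); (1, 1, 0, 0, 0); (1, 1, 1, 1, 0); (0, 2, 0, 0, 0))


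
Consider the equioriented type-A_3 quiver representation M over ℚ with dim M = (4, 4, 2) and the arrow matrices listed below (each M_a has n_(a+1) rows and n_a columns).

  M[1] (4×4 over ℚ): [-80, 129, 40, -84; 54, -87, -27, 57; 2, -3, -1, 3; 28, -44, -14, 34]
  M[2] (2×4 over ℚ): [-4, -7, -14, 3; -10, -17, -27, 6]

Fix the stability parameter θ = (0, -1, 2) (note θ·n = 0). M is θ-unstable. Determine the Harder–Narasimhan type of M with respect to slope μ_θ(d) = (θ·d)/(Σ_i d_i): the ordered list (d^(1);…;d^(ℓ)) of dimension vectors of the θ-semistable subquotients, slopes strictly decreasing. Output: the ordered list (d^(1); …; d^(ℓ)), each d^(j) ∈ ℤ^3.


Via rank(M_{q-1}∘⋯∘M_p): M ≅ I[1,1]^2, I[1,2], I[1,3], I[2,2], I[2,3].
μ_θ-semistable layers: μ^(1)=2; μ^(2)=0; μ^(3)=-1/2; μ^(4)=-1

((0, 0, 2); (2, 0, 0); (2, 2, 0); (0, 2, 0))


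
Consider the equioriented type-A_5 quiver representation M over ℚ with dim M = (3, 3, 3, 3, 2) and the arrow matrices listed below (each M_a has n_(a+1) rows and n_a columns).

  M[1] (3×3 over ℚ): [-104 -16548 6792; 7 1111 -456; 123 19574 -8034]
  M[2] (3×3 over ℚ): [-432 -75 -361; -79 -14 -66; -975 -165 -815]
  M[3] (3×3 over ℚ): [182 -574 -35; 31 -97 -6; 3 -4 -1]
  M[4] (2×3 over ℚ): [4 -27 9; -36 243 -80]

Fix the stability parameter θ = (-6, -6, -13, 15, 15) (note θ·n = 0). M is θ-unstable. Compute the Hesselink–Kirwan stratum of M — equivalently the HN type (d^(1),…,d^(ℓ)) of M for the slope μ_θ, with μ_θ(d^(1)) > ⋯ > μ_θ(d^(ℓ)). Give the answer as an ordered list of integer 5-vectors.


Barcode: M ≅ I[1,1], I[1,2], I[1,5], I[2,5], I[3,4]. HN layers by μ_θ (5 steps, strictly decreasing):
  μ^(1)=15; μ^(2)=-6; μ^(3)=-25/3; μ^(4)=-19/2; μ^(5)=-13

((0, 0, 0, 3, 2); (2, 1, 0, 0, 0); (1, 1, 1, 0, 0); (0, 1, 1, 0, 0); (0, 0, 1, 0, 0))


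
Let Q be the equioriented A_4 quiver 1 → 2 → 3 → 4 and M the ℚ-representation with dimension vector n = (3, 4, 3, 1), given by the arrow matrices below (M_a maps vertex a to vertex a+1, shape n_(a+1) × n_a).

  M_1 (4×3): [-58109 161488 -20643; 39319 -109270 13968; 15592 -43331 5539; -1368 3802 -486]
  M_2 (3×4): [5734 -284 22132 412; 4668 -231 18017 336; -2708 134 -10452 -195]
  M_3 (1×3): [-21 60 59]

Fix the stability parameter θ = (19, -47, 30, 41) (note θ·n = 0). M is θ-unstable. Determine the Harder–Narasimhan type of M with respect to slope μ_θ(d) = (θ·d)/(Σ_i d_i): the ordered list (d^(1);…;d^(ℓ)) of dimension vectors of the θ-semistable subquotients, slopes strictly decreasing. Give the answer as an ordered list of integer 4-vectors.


Barcode: M ≅ I[1,3]^2, I[1,4], I[2,2]. HN layers by μ_θ (4 steps, strictly decreasing):
  μ^(1)=41; μ^(2)=30; μ^(3)=-14; μ^(4)=-47

((0, 0, 0, 1); (0, 0, 3, 0); (3, 3, 0, 0); (0, 1, 0, 0))


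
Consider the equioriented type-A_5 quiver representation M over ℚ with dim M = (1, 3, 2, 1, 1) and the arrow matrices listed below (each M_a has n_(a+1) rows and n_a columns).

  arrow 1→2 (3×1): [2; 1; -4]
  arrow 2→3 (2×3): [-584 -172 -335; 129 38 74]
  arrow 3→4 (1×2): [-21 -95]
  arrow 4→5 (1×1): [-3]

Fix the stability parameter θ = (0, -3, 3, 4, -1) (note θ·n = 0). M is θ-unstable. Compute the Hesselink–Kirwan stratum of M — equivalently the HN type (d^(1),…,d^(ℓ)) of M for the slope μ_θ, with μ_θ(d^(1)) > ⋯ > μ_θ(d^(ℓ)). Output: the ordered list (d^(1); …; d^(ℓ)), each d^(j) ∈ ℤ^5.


Interval decomposition of M: I[1,2], I[2,3], I[2,5].
HN type (ℓ=4): μ^(1)=3; μ^(2)=2; μ^(3)=-3/2; μ^(4)=-3

((0, 0, 1, 0, 0); (0, 0, 1, 1, 1); (1, 1, 0, 0, 0); (0, 2, 0, 0, 0))


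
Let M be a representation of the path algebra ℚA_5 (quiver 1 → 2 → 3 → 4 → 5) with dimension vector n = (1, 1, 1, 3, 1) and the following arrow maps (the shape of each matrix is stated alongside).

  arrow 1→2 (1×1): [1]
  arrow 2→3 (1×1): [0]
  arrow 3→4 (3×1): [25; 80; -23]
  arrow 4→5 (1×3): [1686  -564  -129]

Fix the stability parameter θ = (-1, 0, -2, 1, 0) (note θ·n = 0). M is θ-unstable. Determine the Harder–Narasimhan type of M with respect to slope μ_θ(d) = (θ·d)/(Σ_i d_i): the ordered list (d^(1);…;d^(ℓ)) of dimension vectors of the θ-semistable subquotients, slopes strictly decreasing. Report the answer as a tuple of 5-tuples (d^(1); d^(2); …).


Interval decomposition of M: I[1,2], I[3,5], I[4,4]^2.
HN type (ℓ=5): μ^(1)=1; μ^(2)=1/2; μ^(3)=0; μ^(4)=-1; μ^(5)=-2

((0, 0, 0, 2, 0); (0, 0, 0, 1, 1); (0, 1, 0, 0, 0); (1, 0, 0, 0, 0); (0, 0, 1, 0, 0))


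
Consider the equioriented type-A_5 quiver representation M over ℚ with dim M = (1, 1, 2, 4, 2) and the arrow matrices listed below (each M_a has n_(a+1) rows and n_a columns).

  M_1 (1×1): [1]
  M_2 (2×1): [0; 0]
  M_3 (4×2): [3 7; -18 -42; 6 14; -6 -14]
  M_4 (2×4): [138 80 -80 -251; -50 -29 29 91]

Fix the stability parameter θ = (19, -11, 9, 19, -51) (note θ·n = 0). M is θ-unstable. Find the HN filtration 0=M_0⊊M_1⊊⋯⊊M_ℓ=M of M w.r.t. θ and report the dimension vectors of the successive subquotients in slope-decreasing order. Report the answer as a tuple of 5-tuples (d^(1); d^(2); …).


Interval decomposition of M: I[1,2], I[3,3], I[3,4], I[4,4], I[4,5]^2.
HN type (ℓ=4): μ^(1)=19; μ^(2)=9; μ^(3)=4; μ^(4)=-16

((0, 0, 0, 2, 0); (0, 0, 2, 0, 0); (1, 1, 0, 0, 0); (0, 0, 0, 2, 2))


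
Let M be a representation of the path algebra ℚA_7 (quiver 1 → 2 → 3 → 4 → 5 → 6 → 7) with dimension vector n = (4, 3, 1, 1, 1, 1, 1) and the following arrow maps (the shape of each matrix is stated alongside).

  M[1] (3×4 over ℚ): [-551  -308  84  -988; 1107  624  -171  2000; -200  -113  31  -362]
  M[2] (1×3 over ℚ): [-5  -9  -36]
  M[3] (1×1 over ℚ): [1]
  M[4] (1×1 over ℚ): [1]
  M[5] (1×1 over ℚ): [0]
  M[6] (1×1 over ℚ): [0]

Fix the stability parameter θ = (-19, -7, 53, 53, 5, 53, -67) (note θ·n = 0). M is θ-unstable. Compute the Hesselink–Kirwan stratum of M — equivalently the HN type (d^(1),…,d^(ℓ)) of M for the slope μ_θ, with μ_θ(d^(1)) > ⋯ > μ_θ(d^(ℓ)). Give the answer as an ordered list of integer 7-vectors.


Via rank(M_{q-1}∘⋯∘M_p): M ≅ I[1,1], I[1,2]^2, I[1,5], I[6,6], I[7,7].
μ_θ-semistable layers: μ^(1)=53; μ^(2)=37; μ^(3)=-7; μ^(4)=-19; μ^(5)=-67

((0, 0, 0, 0, 0, 1, 0); (0, 0, 1, 1, 1, 0, 0); (0, 3, 0, 0, 0, 0, 0); (4, 0, 0, 0, 0, 0, 0); (0, 0, 0, 0, 0, 0, 1))


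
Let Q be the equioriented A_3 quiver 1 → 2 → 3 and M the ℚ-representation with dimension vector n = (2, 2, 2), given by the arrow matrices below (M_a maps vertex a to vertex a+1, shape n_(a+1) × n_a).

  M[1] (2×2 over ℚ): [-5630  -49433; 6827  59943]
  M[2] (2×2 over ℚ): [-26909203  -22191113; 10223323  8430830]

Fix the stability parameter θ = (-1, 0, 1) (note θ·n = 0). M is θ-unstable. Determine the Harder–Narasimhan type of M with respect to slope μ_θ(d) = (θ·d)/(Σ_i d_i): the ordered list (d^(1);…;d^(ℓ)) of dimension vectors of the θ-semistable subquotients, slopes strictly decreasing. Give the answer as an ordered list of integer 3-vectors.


Via rank(M_{q-1}∘⋯∘M_p): M ≅ I[1,3]^2.
μ_θ-semistable layers: μ^(1)=1; μ^(2)=0; μ^(3)=-1

((0, 0, 2); (0, 2, 0); (2, 0, 0))


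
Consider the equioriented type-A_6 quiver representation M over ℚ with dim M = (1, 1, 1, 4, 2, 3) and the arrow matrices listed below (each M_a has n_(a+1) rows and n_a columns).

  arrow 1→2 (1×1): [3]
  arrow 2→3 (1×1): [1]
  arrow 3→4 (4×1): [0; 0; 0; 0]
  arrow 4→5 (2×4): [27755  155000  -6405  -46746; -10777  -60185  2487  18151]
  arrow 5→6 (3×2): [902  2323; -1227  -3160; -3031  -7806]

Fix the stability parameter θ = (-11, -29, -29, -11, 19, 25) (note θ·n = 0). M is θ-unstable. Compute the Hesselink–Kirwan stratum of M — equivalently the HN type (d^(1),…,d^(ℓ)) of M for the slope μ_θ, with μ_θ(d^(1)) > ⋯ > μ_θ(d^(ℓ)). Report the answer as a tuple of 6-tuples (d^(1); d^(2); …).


Via rank(M_{q-1}∘⋯∘M_p): M ≅ I[1,3], I[4,4]^2, I[4,6]^2, I[6,6].
μ_θ-semistable layers: μ^(1)=25; μ^(2)=19; μ^(3)=-11; μ^(4)=-23

((0, 0, 0, 0, 0, 3); (0, 0, 0, 0, 2, 0); (0, 0, 0, 4, 0, 0); (1, 1, 1, 0, 0, 0))


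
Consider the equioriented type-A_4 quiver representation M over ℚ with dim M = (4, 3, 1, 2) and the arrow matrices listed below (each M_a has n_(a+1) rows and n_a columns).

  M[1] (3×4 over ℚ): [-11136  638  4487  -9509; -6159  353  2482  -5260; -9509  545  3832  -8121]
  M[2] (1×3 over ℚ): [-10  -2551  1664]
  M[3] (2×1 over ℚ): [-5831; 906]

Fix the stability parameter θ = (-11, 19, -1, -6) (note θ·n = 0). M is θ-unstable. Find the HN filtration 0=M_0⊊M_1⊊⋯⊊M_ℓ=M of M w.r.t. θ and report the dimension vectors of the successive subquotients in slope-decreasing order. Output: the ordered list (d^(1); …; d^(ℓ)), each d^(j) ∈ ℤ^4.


Barcode: M ≅ I[1,1], I[1,2]^2, I[1,4], I[4,4]. HN layers by μ_θ (4 steps, strictly decreasing):
  μ^(1)=19; μ^(2)=4; μ^(3)=-6; μ^(4)=-11

((0, 2, 0, 0); (0, 1, 1, 1); (0, 0, 0, 1); (4, 0, 0, 0))


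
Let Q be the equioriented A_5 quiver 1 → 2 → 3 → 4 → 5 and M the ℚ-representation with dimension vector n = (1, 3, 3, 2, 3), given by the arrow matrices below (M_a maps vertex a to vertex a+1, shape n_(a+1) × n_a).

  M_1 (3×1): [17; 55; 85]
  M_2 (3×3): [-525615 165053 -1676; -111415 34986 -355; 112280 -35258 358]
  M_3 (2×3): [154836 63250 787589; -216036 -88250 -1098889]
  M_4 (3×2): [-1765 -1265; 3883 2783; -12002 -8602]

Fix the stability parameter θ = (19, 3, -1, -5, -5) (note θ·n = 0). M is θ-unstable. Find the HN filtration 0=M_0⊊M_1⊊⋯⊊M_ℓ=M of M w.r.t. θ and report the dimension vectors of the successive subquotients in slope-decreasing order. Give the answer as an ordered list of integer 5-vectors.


Interval decomposition of M: I[1,2], I[2,3], I[2,4], I[3,3], I[4,5], I[5,5]^2.
HN type (ℓ=4): μ^(1)=11; μ^(2)=1; μ^(3)=-1; μ^(4)=-5

((1, 1, 0, 0, 0); (0, 1, 1, 0, 0); (0, 1, 2, 1, 0); (0, 0, 0, 1, 3))


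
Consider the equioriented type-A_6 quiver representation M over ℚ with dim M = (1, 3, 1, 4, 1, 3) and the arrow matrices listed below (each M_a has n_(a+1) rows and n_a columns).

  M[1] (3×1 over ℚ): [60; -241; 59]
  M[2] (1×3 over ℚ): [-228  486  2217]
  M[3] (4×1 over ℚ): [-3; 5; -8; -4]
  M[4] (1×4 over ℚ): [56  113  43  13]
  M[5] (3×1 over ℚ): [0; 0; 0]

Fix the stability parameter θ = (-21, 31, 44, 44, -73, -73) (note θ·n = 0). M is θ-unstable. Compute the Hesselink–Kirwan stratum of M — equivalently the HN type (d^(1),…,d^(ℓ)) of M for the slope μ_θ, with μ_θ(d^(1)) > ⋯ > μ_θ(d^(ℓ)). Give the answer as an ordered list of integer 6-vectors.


Barcode: M ≅ I[1,5], I[2,2]^2, I[4,4]^3, I[6,6]^3. HN layers by μ_θ (5 steps, strictly decreasing):
  μ^(1)=44; μ^(2)=31; μ^(3)=23/2; μ^(4)=-21; μ^(5)=-73

((0, 0, 0, 3, 0, 0); (0, 2, 0, 0, 0, 0); (0, 1, 1, 1, 1, 0); (1, 0, 0, 0, 0, 0); (0, 0, 0, 0, 0, 3))


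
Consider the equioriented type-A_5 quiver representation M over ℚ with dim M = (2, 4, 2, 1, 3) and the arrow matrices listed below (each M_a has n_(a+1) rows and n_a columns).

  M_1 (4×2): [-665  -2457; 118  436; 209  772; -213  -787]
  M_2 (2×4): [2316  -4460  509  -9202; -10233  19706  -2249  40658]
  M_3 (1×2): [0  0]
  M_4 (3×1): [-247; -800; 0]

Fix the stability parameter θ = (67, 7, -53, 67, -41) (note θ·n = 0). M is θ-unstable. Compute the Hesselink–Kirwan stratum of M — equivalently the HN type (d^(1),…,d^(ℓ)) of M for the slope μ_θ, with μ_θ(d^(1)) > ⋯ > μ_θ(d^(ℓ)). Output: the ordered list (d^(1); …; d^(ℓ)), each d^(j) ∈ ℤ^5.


Interval decomposition of M: I[1,3]^2, I[2,2]^2, I[4,5], I[5,5]^2.
HN type (ℓ=3): μ^(1)=13; μ^(2)=7; μ^(3)=-41

((0, 0, 0, 1, 1); (2, 4, 2, 0, 0); (0, 0, 0, 0, 2))
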